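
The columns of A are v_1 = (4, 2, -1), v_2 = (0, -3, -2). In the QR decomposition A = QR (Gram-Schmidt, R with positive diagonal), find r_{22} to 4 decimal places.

v_1 = (4, 2, -1); ‖v_1‖ = 4.5826, so q_1 = (0.8729, 0.4364, -0.2182).
q_1·v_2 = 0.8729·0 + 0.4364·(-3) + (-0.2182)·(-2) = -0.8729.
u_2 = v_2 + 0.8729·q_1 = (0.7619, -2.6190, -2.1905).
r_{22} = ‖u_2‖ = 3.4983.

r_{22} = 3.4983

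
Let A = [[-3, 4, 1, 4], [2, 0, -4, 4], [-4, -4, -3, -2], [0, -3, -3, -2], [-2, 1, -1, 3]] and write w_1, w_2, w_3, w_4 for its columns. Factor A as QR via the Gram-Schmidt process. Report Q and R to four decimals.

Q = [[-0.5222, 0.6462, -0.2348, -0.4580], [0.3482, -0.0187, -0.8733, 0.1624], [-0.6963, -0.5806, -0.1060, 0.1949], [0.0000, -0.4636, -0.2747, -0.7173], [-0.3482, 0.1733, -0.3091, 0.4597]], R = [[5.7446, 0.3482, 0.5222, -0.3482], [0.0000, 6.4714, 3.6805, 5.1181], [0.0000, 0.0000, 4.7097, -4.5981], [0.0000, 0.0000, 0.0000, 1.2414]]

e_1 = w_1/‖w_1‖ = (-3, 2, -4, 0, -2)/5.7446 = (-0.5222, 0.3482, -0.6963, 0.0000, -0.3482).
r_{12} = e_1·w_2 = 0.3482.
u_2 = w_2 − 0.3482·e_1 = (4.1818, -0.1212, -3.7576, -3.0000, 1.1212).
‖u_2‖ = 6.4714, so e_2 = (0.6462, -0.0187, -0.5806, -0.4636, 0.1733).
r_{13} = e_1·w_3 = 0.5222; r_{23} = e_2·w_3 = 3.6805.
u_3 = w_3 − 0.5222·e_1 − 3.6805·e_2 = (-1.1056, -4.1129, -0.4993, -1.2938, -1.4559).
‖u_3‖ = 4.7097, so e_3 = (-0.2348, -0.8733, -0.1060, -0.2747, -0.3091).
r_{14} = e_1·w_4 = -0.3482; r_{24} = e_2·w_4 = 5.1181; r_{34} = e_3·w_4 = -4.5981.
u_4 = w_4 + 0.3482·e_1 − 5.1181·e_2 + 4.5981·e_3 = (-0.5686, 0.2016, 0.2419, -0.8905, 0.5707).
‖u_4‖ = 1.2414, so e_4 = (-0.4580, 0.1624, 0.1949, -0.7173, 0.4597).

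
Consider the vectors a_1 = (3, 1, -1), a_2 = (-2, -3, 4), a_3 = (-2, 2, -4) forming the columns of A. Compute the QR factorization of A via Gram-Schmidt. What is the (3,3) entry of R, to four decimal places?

r_{33} = 0.4899

a_1 = (3, 1, -1); ‖a_1‖ = 3.3166, so q_1 = (0.9045, 0.3015, -0.3015).
q_1·a_2 = 0.9045·(-2) + 0.3015·(-3) + (-0.3015)·4 = -3.9196.
u_2 = a_2 + 3.9196·q_1 = (1.5455, -1.8182, 2.8182).
‖u_2‖ = 3.6927, so q_2 = (0.4185, -0.4924, 0.7632).
q_1·a_3 = 0.9045·(-2) + 0.3015·2 + (-0.3015)·(-4) = 0.0000; q_2·a_3 = 0.4185·(-2) + (-0.4924)·2 + 0.7632·(-4) = -4.8744.
u_3 = a_3 + 0.0000·q_1 + 4.8744·q_2 = (0.0400, -0.4000, -0.2800).
r_{33} = ‖u_3‖ = 0.4899.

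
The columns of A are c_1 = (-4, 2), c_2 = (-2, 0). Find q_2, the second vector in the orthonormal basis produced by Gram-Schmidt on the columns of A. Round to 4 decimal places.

c_1 = (-4, 2); ‖c_1‖ = 4.4721, so q_1 = (-0.8944, 0.4472).
q_1·c_2 = (-0.8944)·(-2) + 0.4472·0 = 1.7889.
u_2 = c_2 − 1.7889·q_1 = (-0.4000, -0.8000).
‖u_2‖ = 0.8944, so q_2 = (-0.4472, -0.8944).

q_2 = (-0.4472, -0.8944)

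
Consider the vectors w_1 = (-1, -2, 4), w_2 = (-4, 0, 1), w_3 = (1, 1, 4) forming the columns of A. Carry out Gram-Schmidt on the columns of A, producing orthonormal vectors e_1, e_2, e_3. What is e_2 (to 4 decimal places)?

e_2 = (-0.9689, 0.2040, -0.1402)

w_1 = (-1, -2, 4); ‖w_1‖ = 4.5826, so e_1 = (-0.2182, -0.4364, 0.8729).
e_1·w_2 = (-0.2182)·(-4) + (-0.4364)·0 + 0.8729·1 = 1.7457.
u_2 = w_2 − 1.7457·e_1 = (-3.6190, 0.7619, -0.5238).
‖u_2‖ = 3.7353, so e_2 = (-0.9689, 0.2040, -0.1402).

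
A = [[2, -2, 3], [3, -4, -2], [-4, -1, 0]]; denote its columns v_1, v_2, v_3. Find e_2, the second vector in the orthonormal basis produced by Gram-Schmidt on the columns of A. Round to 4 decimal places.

e_2 = (-0.2928, -0.6889, -0.6631)

e_1 = v_1/‖v_1‖ = (2, 3, -4)/5.3852 = (0.3714, 0.5571, -0.7428).
r_{12} = e_1·v_2 = -2.2283.
u_2 = v_2 + 2.2283·e_1 = (-1.1724, -2.7586, -2.6552).
‖u_2‖ = 4.0043, so e_2 = (-0.2928, -0.6889, -0.6631).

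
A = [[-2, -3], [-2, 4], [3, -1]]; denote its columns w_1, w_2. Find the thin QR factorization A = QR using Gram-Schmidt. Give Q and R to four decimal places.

Q = [[-0.4851, -0.7245], [-0.4851, 0.6889], [0.7276, -0.0238]], R = [[4.1231, -1.2127], [0.0000, 4.9527]]

e_1 = w_1/‖w_1‖ = (-2, -2, 3)/4.1231 = (-0.4851, -0.4851, 0.7276).
r_{12} = e_1·w_2 = -1.2127.
u_2 = w_2 + 1.2127·e_1 = (-3.5882, 3.4118, -0.1176).
‖u_2‖ = 4.9527, so e_2 = (-0.7245, 0.6889, -0.0238).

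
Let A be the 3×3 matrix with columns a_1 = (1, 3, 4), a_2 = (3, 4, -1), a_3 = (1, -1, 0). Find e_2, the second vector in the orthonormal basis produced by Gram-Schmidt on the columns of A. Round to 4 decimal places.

a_1 = (1, 3, 4); ‖a_1‖ = 5.0990, so e_1 = (0.1961, 0.5883, 0.7845).
e_1·a_2 = 0.1961·3 + 0.5883·4 + 0.7845·(-1) = 2.1573.
u_2 = a_2 − 2.1573·e_1 = (2.5769, 2.7308, -2.6923).
‖u_2‖ = 4.6202, so e_2 = (0.5578, 0.5911, -0.5827).

e_2 = (0.5578, 0.5911, -0.5827)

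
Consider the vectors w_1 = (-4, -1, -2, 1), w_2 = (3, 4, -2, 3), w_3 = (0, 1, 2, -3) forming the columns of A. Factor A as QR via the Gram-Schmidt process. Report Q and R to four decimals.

Q = [[-0.8528, 0.2328, -0.3735], [-0.2132, 0.6130, 0.7419], [-0.4264, -0.4811, 0.1023], [0.2132, 0.5819, -0.5474]], R = [[4.6904, -1.9188, -1.7056], [0.0000, 5.8582, -2.0950], [0.0000, 0.0000, 2.5888]]

q_1 = w_1/‖w_1‖ = (-4, -1, -2, 1)/4.6904 = (-0.8528, -0.2132, -0.4264, 0.2132).
r_{12} = q_1·w_2 = -1.9188.
u_2 = w_2 + 1.9188·q_1 = (1.3636, 3.5909, -2.8182, 3.4091).
‖u_2‖ = 5.8582, so q_2 = (0.2328, 0.6130, -0.4811, 0.5819).
r_{13} = q_1·w_3 = -1.7056; r_{23} = q_2·w_3 = -2.0950.
u_3 = w_3 + 1.7056·q_1 + 2.0950·q_2 = (-0.9669, 1.9205, 0.2649, -1.4172).
‖u_3‖ = 2.5888, so q_3 = (-0.3735, 0.7419, 0.1023, -0.5474).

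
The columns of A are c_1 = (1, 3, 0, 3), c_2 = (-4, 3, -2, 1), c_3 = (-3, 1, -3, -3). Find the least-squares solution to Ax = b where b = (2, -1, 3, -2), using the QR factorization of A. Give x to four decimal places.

c_1 = (1, 3, 0, 3); ‖c_1‖ = 4.3589, so e_1 = (0.2294, 0.6882, 0.0000, 0.6882).
e_1·c_2 = 0.2294·(-4) + 0.6882·3 + 0.0000·(-2) + 0.6882·1 = 1.8353.
u_2 = c_2 − 1.8353·e_1 = (-4.4211, 1.7368, -2.0000, -0.2632).
‖u_2‖ = 5.1606, so e_2 = (-0.8567, 0.3366, -0.3876, -0.0510).
e_1·c_3 = 0.2294·(-3) + 0.6882·1 + 0.0000·(-3) + 0.6882·(-3) = -2.0647; e_2·c_3 = (-0.8567)·(-3) + 0.3366·1 + (-0.3876)·(-3) + (-0.0510)·(-3) = 4.2223.
u_3 = c_3 + 2.0647·e_1 − 4.2223·e_2 = (1.0909, 1.0000, -1.3636, -1.3636).
‖u_3‖ = 2.4309, so e_3 = (0.4488, 0.4114, -0.5610, -0.5610).
Qᵀb = (-1.6059, -3.1106, -0.0748).
Back-substitute: x_3 = -0.0748/2.4309 = -0.0308.
x_2 = (-3.1106 − 4.2223·(-0.0308))/5.1606 = -0.5776.
x_1 = (-1.6059 − 1.8353·(-0.5776) + 2.0647·(-0.0308))/4.3589 = -0.1398.

x = (-0.1398, -0.5776, -0.0308)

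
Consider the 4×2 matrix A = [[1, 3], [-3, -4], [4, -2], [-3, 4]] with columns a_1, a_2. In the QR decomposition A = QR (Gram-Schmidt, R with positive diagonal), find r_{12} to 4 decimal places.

a_1 = (1, -3, 4, -3); ‖a_1‖ = 5.9161, so e_1 = (0.1690, -0.5071, 0.6761, -0.5071).
r_{12} = e_1·a_2 = -0.8452.

r_{12} = -0.8452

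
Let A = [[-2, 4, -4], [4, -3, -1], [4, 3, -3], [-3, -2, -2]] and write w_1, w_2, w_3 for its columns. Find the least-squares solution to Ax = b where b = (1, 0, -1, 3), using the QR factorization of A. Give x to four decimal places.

e_1 = w_1/‖w_1‖ = (-2, 4, 4, -3)/6.7082 = (-0.2981, 0.5963, 0.5963, -0.4472).
r_{12} = e_1·w_2 = -0.2981.
u_2 = w_2 + 0.2981·e_1 = (3.9111, -2.8222, 3.1778, -2.1333).
‖u_2‖ = 6.1572, so e_2 = (0.6352, -0.4584, 0.5161, -0.3465).
r_{13} = e_1·w_3 = -0.2981; r_{23} = e_2·w_3 = -2.9378.
u_3 = w_3 + 0.2981·e_1 + 2.9378·e_2 = (-2.2227, -2.1688, -1.3060, -3.1512).
‖u_3‖ = 4.6130, so e_3 = (-0.4818, -0.4701, -0.2831, -0.6831).
Qᵀb = (-2.2361, -0.9203, -2.2481).
Back-substitute: x_3 = -2.2481/4.6130 = -0.4873.
x_2 = (-0.9203 + 2.9378·(-0.4873))/6.1572 = -0.3820.
x_1 = (-2.2361 + 0.2981·(-0.3820) + 0.2981·(-0.4873))/6.7082 = -0.3720.

x = (-0.3720, -0.3820, -0.4873)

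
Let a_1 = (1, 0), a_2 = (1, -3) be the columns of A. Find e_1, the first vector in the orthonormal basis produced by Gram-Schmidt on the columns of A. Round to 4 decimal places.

e_1 = a_1/‖a_1‖ = (1, 0)/1.0000 = (1.0000, 0.0000).

e_1 = (1.0000, 0.0000)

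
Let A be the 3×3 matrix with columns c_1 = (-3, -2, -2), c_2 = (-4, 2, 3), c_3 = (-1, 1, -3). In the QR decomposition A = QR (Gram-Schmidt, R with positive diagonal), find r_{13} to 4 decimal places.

c_1 = (-3, -2, -2); ‖c_1‖ = 4.1231, so e_1 = (-0.7276, -0.4851, -0.4851).
r_{13} = e_1·c_3 = 1.6977.

r_{13} = 1.6977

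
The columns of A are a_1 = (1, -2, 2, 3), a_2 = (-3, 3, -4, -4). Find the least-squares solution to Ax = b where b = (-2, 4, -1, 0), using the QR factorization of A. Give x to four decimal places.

x = (0.6441, 0.8136)

a_1 = (1, -2, 2, 3); ‖a_1‖ = 4.2426, so e_1 = (0.2357, -0.4714, 0.4714, 0.7071).
e_1·a_2 = 0.2357·(-3) + (-0.4714)·3 + 0.4714·(-4) + 0.7071·(-4) = -6.8354.
u_2 = a_2 + 6.8354·e_1 = (-1.3889, -0.2222, -0.7778, 0.8333).
‖u_2‖ = 1.8105, so e_2 = (-0.7671, -0.1227, -0.4296, 0.4603).
Qᵀb = (-2.8284, 1.4729).
Back-substitute: x_2 = 1.4729/1.8105 = 0.8136.
x_1 = (-2.8284 + 6.8354·0.8136)/4.2426 = 0.6441.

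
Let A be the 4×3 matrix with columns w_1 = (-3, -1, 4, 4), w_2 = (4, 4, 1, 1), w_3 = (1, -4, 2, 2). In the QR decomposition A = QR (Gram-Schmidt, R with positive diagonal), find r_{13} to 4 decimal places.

r_{13} = 2.6232

w_1 = (-3, -1, 4, 4); ‖w_1‖ = 6.4807, so q_1 = (-0.4629, -0.1543, 0.6172, 0.6172).
r_{13} = q_1·w_3 = 2.6232.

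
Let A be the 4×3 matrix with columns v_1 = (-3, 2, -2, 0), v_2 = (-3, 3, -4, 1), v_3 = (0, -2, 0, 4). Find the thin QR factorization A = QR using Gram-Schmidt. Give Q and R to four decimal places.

v_1 = (-3, 2, -2, 0); ‖v_1‖ = 4.1231, so q_1 = (-0.7276, 0.4851, -0.4851, 0.0000).
q_1·v_2 = (-0.7276)·(-3) + 0.4851·3 + (-0.4851)·(-4) + 0.0000·1 = 5.5783.
u_2 = v_2 − 5.5783·q_1 = (1.0588, 0.2941, -1.2941, 1.0000).
‖u_2‖ = 1.9704, so q_2 = (0.5374, 0.1493, -0.6568, 0.5075).
q_1·v_3 = (-0.7276)·0 + 0.4851·(-2) + (-0.4851)·0 + 0.0000·4 = -0.9701; q_2·v_3 = 0.5374·0 + 0.1493·(-2) + (-0.6568)·0 + 0.5075·4 = 1.7315.
u_3 = v_3 + 0.9701·q_1 − 1.7315·q_2 = (-1.6364, -1.7879, 0.6667, 3.1212).
‖u_3‖ = 4.0076, so q_3 = (-0.4083, -0.4461, 0.1664, 0.7788).

Q = [[-0.7276, 0.5374, -0.4083], [0.4851, 0.1493, -0.4461], [-0.4851, -0.6568, 0.1664], [0.0000, 0.5075, 0.7788]], R = [[4.1231, 5.5783, -0.9701], [0.0000, 1.9704, 1.7315], [0.0000, 0.0000, 4.0076]]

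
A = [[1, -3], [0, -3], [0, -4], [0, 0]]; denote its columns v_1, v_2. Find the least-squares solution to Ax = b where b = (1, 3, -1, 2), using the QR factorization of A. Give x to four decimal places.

x = (0.4000, -0.2000)

v_1 = (1, 0, 0, 0); ‖v_1‖ = 1.0000, so e_1 = (1.0000, 0.0000, 0.0000, 0.0000).
e_1·v_2 = 1.0000·(-3) + 0.0000·(-3) + 0.0000·(-4) + 0.0000·0 = -3.0000.
u_2 = v_2 + 3.0000·e_1 = (0.0000, -3.0000, -4.0000, 0.0000).
‖u_2‖ = 5.0000, so e_2 = (0.0000, -0.6000, -0.8000, 0.0000).
Qᵀb = (1.0000, -1.0000).
Back-substitute: x_2 = -1.0000/5.0000 = -0.2000.
x_1 = (1.0000 + 3.0000·(-0.2000))/1.0000 = 0.4000.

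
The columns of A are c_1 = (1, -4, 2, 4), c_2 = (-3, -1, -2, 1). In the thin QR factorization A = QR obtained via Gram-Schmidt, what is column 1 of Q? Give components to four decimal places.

c_1 = (1, -4, 2, 4); ‖c_1‖ = 6.0828, so q_1 = (0.1644, -0.6576, 0.3288, 0.6576).

q_1 = (0.1644, -0.6576, 0.3288, 0.6576)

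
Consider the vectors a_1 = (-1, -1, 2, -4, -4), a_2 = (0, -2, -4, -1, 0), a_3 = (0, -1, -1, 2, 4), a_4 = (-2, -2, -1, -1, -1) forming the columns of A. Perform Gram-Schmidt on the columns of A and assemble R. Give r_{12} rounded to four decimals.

a_1 = (-1, -1, 2, -4, -4); ‖a_1‖ = 6.1644, so q_1 = (-0.1622, -0.1622, 0.3244, -0.6489, -0.6489).
r_{12} = q_1·a_2 = -0.3244.

r_{12} = -0.3244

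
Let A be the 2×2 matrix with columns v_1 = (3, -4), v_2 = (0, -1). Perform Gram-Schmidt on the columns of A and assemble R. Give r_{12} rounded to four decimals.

r_{12} = 0.8000

v_1 = (3, -4); ‖v_1‖ = 5.0000, so e_1 = (0.6000, -0.8000).
r_{12} = e_1·v_2 = 0.8000.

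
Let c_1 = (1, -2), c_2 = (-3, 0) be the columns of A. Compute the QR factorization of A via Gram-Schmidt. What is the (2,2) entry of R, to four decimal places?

e_1 = c_1/‖c_1‖ = (1, -2)/2.2361 = (0.4472, -0.8944).
r_{12} = e_1·c_2 = -1.3416.
u_2 = c_2 + 1.3416·e_1 = (-2.4000, -1.2000).
r_{22} = ‖u_2‖ = 2.6833.

r_{22} = 2.6833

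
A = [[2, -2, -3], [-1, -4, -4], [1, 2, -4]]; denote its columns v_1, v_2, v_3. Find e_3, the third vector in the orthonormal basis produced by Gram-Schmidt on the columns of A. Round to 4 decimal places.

e_3 = (0.1690, -0.5071, -0.8452)

v_1 = (2, -1, 1); ‖v_1‖ = 2.4495, so e_1 = (0.8165, -0.4082, 0.4082).
e_1·v_2 = 0.8165·(-2) + (-0.4082)·(-4) + 0.4082·2 = 0.8165.
u_2 = v_2 − 0.8165·e_1 = (-2.6667, -3.6667, 1.6667).
‖u_2‖ = 4.8305, so e_2 = (-0.5521, -0.7591, 0.3450).
e_1·v_3 = 0.8165·(-3) + (-0.4082)·(-4) + 0.4082·(-4) = -2.4495; e_2·v_3 = (-0.5521)·(-3) + (-0.7591)·(-4) + 0.3450·(-4) = 3.3123.
u_3 = v_3 + 2.4495·e_1 − 3.3123·e_2 = (0.8286, -2.4857, -4.1429).
‖u_3‖ = 4.9019, so e_3 = (0.1690, -0.5071, -0.8452).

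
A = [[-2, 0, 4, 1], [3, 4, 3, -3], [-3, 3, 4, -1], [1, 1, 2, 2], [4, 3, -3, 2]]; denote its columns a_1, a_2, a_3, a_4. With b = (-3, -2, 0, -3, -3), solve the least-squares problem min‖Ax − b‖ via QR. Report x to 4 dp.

x = (-0.6500, -0.1190, -0.6627, -0.8328)

e_1 = a_1/‖a_1‖ = (-2, 3, -3, 1, 4)/6.2450 = (-0.3203, 0.4804, -0.4804, 0.1601, 0.6405).
r_{12} = e_1·a_2 = 2.5621.
u_2 = a_2 − 2.5621·e_1 = (0.8205, 2.7692, 4.2308, 0.5897, 1.3590).
‖u_2‖ = 5.3325, so e_2 = (0.1539, 0.5193, 0.7934, 0.1106, 0.2548).
r_{13} = e_1·a_3 = -3.3627; r_{23} = e_2·a_3 = 4.8036.
u_3 = a_3 + 3.3627·e_1 − 4.8036·e_2 = (2.1839, 2.1208, -1.4265, 2.0072, -2.0703).
‖u_3‖ = 4.4292, so e_3 = (0.4931, 0.4788, -0.3221, 0.4532, -0.4674).
r_{14} = e_1·a_4 = 0.3203; r_{24} = e_2·a_4 = -1.4666; r_{34} = e_3·a_4 = -0.6498.
u_4 = a_4 − 0.3203·e_1 + 1.4666·e_2 + 0.6498·e_3 = (1.6486, -2.0811, 0.1081, 2.4054, 1.8649).
‖u_4‖ = 4.0403, so e_4 = (0.4080, -0.5151, 0.0268, 0.5953, 0.4616).
Qᵀb = (-2.4019, -2.5965, -2.3942, -3.3647).
Back-substitute: x_4 = -3.3647/4.0403 = -0.8328.
x_3 = (-2.3942 + 0.6498·(-0.8328))/4.4292 = -0.6627.
x_2 = (-2.5965 − 4.8036·(-0.6627) + 1.4666·(-0.8328))/5.3325 = -0.1190.
x_1 = (-2.4019 − 2.5621·(-0.1190) + 3.3627·(-0.6627) − 0.3203·(-0.8328))/6.2450 = -0.6500.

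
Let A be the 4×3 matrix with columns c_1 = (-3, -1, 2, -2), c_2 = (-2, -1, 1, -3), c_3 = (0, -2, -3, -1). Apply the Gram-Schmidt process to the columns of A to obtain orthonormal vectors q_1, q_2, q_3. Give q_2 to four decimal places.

q_2 = (0.3162, -0.1054, -0.4216, -0.8433)

q_1 = c_1/‖c_1‖ = (-3, -1, 2, -2)/4.2426 = (-0.7071, -0.2357, 0.4714, -0.4714).
r_{12} = q_1·c_2 = 3.5355.
u_2 = c_2 − 3.5355·q_1 = (0.5000, -0.1667, -0.6667, -1.3333).
‖u_2‖ = 1.5811, so q_2 = (0.3162, -0.1054, -0.4216, -0.8433).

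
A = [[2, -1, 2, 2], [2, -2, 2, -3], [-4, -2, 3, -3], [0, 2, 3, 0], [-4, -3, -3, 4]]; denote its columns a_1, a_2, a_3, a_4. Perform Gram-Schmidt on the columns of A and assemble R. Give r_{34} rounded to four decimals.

a_1 = (2, 2, -4, 0, -4); ‖a_1‖ = 6.3246, so q_1 = (0.3162, 0.3162, -0.6325, 0.0000, -0.6325).
q_1·a_2 = 0.3162·(-1) + 0.3162·(-2) + (-0.6325)·(-2) + 0.0000·2 + (-0.6325)·(-3) = 2.2136.
u_2 = a_2 − 2.2136·q_1 = (-1.7000, -2.7000, -0.6000, 2.0000, -1.6000).
‖u_2‖ = 4.1352, so q_2 = (-0.4111, -0.6529, -0.1451, 0.4837, -0.3869).
q_1·a_3 = 0.3162·2 + 0.3162·2 + (-0.6325)·3 + 0.0000·3 + (-0.6325)·(-3) = 1.2649; q_2·a_3 = (-0.4111)·2 + (-0.6529)·2 + (-0.1451)·3 + 0.4837·3 + (-0.3869)·(-3) = 0.0484.
u_3 = a_3 − 1.2649·q_1 − 0.0484·q_2 = (1.6199, 1.6316, 3.8070, 2.9766, -2.1813).
‖u_3‖ = 5.7791, so q_3 = (0.2803, 0.2823, 0.6588, 0.5151, -0.3774).
r_{34} = q_3·a_4 = -3.7724.

r_{34} = -3.7724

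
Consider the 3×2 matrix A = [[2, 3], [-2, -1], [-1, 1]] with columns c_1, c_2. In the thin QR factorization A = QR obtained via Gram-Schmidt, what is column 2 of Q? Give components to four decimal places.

e_2 = (0.6128, 0.2357, 0.7542)

c_1 = (2, -2, -1); ‖c_1‖ = 3.0000, so e_1 = (0.6667, -0.6667, -0.3333).
e_1·c_2 = 0.6667·3 + (-0.6667)·(-1) + (-0.3333)·1 = 2.3333.
u_2 = c_2 − 2.3333·e_1 = (1.4444, 0.5556, 1.7778).
‖u_2‖ = 2.3570, so e_2 = (0.6128, 0.2357, 0.7542).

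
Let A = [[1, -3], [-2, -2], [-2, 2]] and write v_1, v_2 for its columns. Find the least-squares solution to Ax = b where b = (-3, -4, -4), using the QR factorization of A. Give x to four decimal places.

q_1 = v_1/‖v_1‖ = (1, -2, -2)/3.0000 = (0.3333, -0.6667, -0.6667).
r_{12} = q_1·v_2 = -1.0000.
u_2 = v_2 + 1.0000·q_1 = (-2.6667, -2.6667, 1.3333).
‖u_2‖ = 4.0000, so q_2 = (-0.6667, -0.6667, 0.3333).
Qᵀb = (4.3333, 3.3333).
Back-substitute: x_2 = 3.3333/4.0000 = 0.8333.
x_1 = (4.3333 + 1.0000·0.8333)/3.0000 = 1.7222.

x = (1.7222, 0.8333)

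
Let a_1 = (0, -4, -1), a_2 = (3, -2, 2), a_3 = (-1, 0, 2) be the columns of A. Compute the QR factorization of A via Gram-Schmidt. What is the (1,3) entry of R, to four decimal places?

a_1 = (0, -4, -1); ‖a_1‖ = 4.1231, so q_1 = (0.0000, -0.9701, -0.2425).
r_{13} = q_1·a_3 = -0.4851.

r_{13} = -0.4851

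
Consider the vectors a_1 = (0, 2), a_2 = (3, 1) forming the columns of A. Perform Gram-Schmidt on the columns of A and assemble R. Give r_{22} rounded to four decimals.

a_1 = (0, 2); ‖a_1‖ = 2.0000, so q_1 = (0.0000, 1.0000).
q_1·a_2 = 0.0000·3 + 1.0000·1 = 1.0000.
u_2 = a_2 − 1.0000·q_1 = (3.0000, 0.0000).
r_{22} = ‖u_2‖ = 3.0000.

r_{22} = 3.0000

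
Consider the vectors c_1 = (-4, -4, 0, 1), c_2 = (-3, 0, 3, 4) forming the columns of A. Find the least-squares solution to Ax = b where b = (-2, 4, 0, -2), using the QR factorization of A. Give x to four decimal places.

c_1 = (-4, -4, 0, 1); ‖c_1‖ = 5.7446, so q_1 = (-0.6963, -0.6963, 0.0000, 0.1741).
q_1·c_2 = (-0.6963)·(-3) + (-0.6963)·0 + 0.0000·3 + 0.1741·4 = 2.7852.
u_2 = c_2 − 2.7852·q_1 = (-1.0606, 1.9394, 3.0000, 3.5152).
‖u_2‖ = 5.1227, so q_2 = (-0.2070, 0.3786, 0.5856, 0.6862).
Qᵀb = (-1.7408, 0.5560).
Back-substitute: x_2 = 0.5560/5.1227 = 0.1085.
x_1 = (-1.7408 − 2.7852·0.1085)/5.7446 = -0.3557.

x = (-0.3557, 0.1085)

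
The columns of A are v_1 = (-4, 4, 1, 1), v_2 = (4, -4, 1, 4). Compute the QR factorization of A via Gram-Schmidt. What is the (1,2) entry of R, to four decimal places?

r_{12} = -4.6305

v_1 = (-4, 4, 1, 1); ‖v_1‖ = 5.8310, so e_1 = (-0.6860, 0.6860, 0.1715, 0.1715).
r_{12} = e_1·v_2 = -4.6305.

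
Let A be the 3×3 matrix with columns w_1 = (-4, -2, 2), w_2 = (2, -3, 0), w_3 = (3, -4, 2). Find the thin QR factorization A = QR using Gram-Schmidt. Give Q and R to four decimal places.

w_1 = (-4, -2, 2); ‖w_1‖ = 4.8990, so q_1 = (-0.8165, -0.4082, 0.4082).
q_1·w_2 = (-0.8165)·2 + (-0.4082)·(-3) + 0.4082·0 = -0.4082.
u_2 = w_2 + 0.4082·q_1 = (1.6667, -3.1667, 0.1667).
‖u_2‖ = 3.5824, so q_2 = (0.4652, -0.8840, 0.0465).
q_1·w_3 = (-0.8165)·3 + (-0.4082)·(-4) + 0.4082·2 = 0.0000; q_2·w_3 = 0.4652·3 + (-0.8840)·(-4) + 0.0465·2 = 5.0246.
u_3 = w_3 − 0.0000·q_1 − 5.0246·q_2 = (0.6623, 0.4416, 1.7662).
‖u_3‖ = 1.9373, so q_3 = (0.3419, 0.2279, 0.9117).

Q = [[-0.8165, 0.4652, 0.3419], [-0.4082, -0.8840, 0.2279], [0.4082, 0.0465, 0.9117]], R = [[4.8990, -0.4082, 0.0000], [0.0000, 3.5824, 5.0246], [0.0000, 0.0000, 1.9373]]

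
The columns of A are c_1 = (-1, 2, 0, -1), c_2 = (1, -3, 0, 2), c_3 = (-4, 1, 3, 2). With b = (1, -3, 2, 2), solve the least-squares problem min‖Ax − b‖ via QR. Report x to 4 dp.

x = (-6.2143, -2.8571, 0.6429)

e_1 = c_1/‖c_1‖ = (-1, 2, 0, -1)/2.4495 = (-0.4082, 0.8165, 0.0000, -0.4082).
r_{12} = e_1·c_2 = -3.6742.
u_2 = c_2 + 3.6742·e_1 = (-0.5000, 0.0000, 0.0000, 0.5000).
‖u_2‖ = 0.7071, so e_2 = (-0.7071, 0.0000, 0.0000, 0.7071).
r_{13} = e_1·c_3 = 1.6330; r_{23} = e_2·c_3 = 4.2426.
u_3 = c_3 − 1.6330·e_1 − 4.2426·e_2 = (-0.3333, -0.3333, 3.0000, -0.3333).
‖u_3‖ = 3.0551, so e_3 = (-0.1091, -0.1091, 0.9820, -0.1091).
Qᵀb = (-3.6742, 0.7071, 1.9640).
Back-substitute: x_3 = 1.9640/3.0551 = 0.6429.
x_2 = (0.7071 − 4.2426·0.6429)/0.7071 = -2.8571.
x_1 = (-3.6742 + 3.6742·(-2.8571) − 1.6330·0.6429)/2.4495 = -6.2143.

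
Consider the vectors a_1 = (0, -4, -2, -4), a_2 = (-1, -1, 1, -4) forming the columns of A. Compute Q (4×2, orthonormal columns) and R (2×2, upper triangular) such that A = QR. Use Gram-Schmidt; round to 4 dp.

a_1 = (0, -4, -2, -4); ‖a_1‖ = 6.0000, so e_1 = (0.0000, -0.6667, -0.3333, -0.6667).
e_1·a_2 = 0.0000·(-1) + (-0.6667)·(-1) + (-0.3333)·1 + (-0.6667)·(-4) = 3.0000.
u_2 = a_2 − 3.0000·e_1 = (-1.0000, 1.0000, 2.0000, -2.0000).
‖u_2‖ = 3.1623, so e_2 = (-0.3162, 0.3162, 0.6325, -0.6325).

Q = [[0.0000, -0.3162], [-0.6667, 0.3162], [-0.3333, 0.6325], [-0.6667, -0.6325]], R = [[6.0000, 3.0000], [0.0000, 3.1623]]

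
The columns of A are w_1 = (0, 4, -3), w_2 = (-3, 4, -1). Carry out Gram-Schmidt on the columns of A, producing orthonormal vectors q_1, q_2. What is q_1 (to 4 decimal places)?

w_1 = (0, 4, -3); ‖w_1‖ = 5.0000, so q_1 = (0.0000, 0.8000, -0.6000).

q_1 = (0.0000, 0.8000, -0.6000)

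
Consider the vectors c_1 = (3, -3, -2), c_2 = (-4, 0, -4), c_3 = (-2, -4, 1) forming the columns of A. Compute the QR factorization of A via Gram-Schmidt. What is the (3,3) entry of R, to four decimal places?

r_{33} = 4.4225

c_1 = (3, -3, -2); ‖c_1‖ = 4.6904, so q_1 = (0.6396, -0.6396, -0.4264).
q_1·c_2 = 0.6396·(-4) + (-0.6396)·0 + (-0.4264)·(-4) = -0.8528.
u_2 = c_2 + 0.8528·q_1 = (-3.4545, -0.5455, -4.3636).
‖u_2‖ = 5.5922, so q_2 = (-0.6177, -0.0975, -0.7803).
q_1·c_3 = 0.6396·(-2) + (-0.6396)·(-4) + (-0.4264)·1 = 0.8528; q_2·c_3 = (-0.6177)·(-2) + (-0.0975)·(-4) + (-0.7803)·1 = 0.8453.
u_3 = c_3 − 0.8528·q_1 − 0.8453·q_2 = (-2.0233, -3.3721, 2.0233).
r_{33} = ‖u_3‖ = 4.4225.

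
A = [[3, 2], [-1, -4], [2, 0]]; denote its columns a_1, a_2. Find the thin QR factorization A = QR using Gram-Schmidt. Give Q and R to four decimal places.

Q = [[0.8018, -0.0398], [-0.2673, -0.9163], [0.5345, -0.3984]], R = [[3.7417, 2.6726], [0.0000, 3.5857]]

e_1 = a_1/‖a_1‖ = (3, -1, 2)/3.7417 = (0.8018, -0.2673, 0.5345).
r_{12} = e_1·a_2 = 2.6726.
u_2 = a_2 − 2.6726·e_1 = (-0.1429, -3.2857, -1.4286).
‖u_2‖ = 3.5857, so e_2 = (-0.0398, -0.9163, -0.3984).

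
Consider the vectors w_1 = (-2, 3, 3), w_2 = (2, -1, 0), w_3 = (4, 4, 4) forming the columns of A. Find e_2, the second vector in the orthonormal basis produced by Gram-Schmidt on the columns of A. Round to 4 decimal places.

e_1 = w_1/‖w_1‖ = (-2, 3, 3)/4.6904 = (-0.4264, 0.6396, 0.6396).
r_{12} = e_1·w_2 = -1.4924.
u_2 = w_2 + 1.4924·e_1 = (1.3636, -0.0455, 0.9545).
‖u_2‖ = 1.6652, so e_2 = (0.8189, -0.0273, 0.5732).

e_2 = (0.8189, -0.0273, 0.5732)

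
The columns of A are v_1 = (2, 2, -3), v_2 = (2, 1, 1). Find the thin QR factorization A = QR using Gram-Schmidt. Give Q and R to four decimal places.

Q = [[0.4851, 0.7042], [0.4851, 0.2766], [-0.7276, 0.6539]], R = [[4.1231, 0.7276], [0.0000, 2.3389]]

v_1 = (2, 2, -3); ‖v_1‖ = 4.1231, so q_1 = (0.4851, 0.4851, -0.7276).
q_1·v_2 = 0.4851·2 + 0.4851·1 + (-0.7276)·1 = 0.7276.
u_2 = v_2 − 0.7276·q_1 = (1.6471, 0.6471, 1.5294).
‖u_2‖ = 2.3389, so q_2 = (0.7042, 0.2766, 0.6539).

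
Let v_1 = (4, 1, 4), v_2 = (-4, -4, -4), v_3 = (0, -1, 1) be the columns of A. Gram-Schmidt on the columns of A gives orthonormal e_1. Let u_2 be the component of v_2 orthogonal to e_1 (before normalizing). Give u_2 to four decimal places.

e_1 = v_1/‖v_1‖ = (4, 1, 4)/5.7446 = (0.6963, 0.1741, 0.6963).
r_{12} = e_1·v_2 = -6.2668.
u_2 = v_2 + 6.2668·e_1 = (0.3636, -2.9091, 0.3636).

u_2 = (0.3636, -2.9091, 0.3636)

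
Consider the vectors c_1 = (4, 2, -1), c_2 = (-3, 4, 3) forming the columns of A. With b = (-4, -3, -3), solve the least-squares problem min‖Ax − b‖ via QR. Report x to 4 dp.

c_1 = (4, 2, -1); ‖c_1‖ = 4.5826, so q_1 = (0.8729, 0.4364, -0.2182).
q_1·c_2 = 0.8729·(-3) + 0.4364·4 + (-0.2182)·3 = -1.5275.
u_2 = c_2 + 1.5275·q_1 = (-1.6667, 4.6667, 2.6667).
‖u_2‖ = 5.6273, so q_2 = (-0.2962, 0.8293, 0.4739).
Qᵀb = (-4.1461, -2.7248).
Back-substitute: x_2 = -2.7248/5.6273 = -0.4842.
x_1 = (-4.1461 + 1.5275·(-0.4842))/4.5826 = -1.0662.

x = (-1.0662, -0.4842)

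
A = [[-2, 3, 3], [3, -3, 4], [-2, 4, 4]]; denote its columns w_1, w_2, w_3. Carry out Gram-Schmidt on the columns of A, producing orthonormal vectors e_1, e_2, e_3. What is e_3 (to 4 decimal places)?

e_1 = w_1/‖w_1‖ = (-2, 3, -2)/4.1231 = (-0.4851, 0.7276, -0.4851).
r_{12} = e_1·w_2 = -5.5783.
u_2 = w_2 + 5.5783·e_1 = (0.2941, 1.0588, 1.2941).
‖u_2‖ = 1.6977, so e_2 = (0.1732, 0.6237, 0.7623).
r_{13} = e_1·w_3 = -0.4851; r_{23} = e_2·w_3 = 6.0634.
u_3 = w_3 + 0.4851·e_1 − 6.0634·e_2 = (1.7143, 0.5714, -0.8571).
‖u_3‖ = 2.0000, so e_3 = (0.8571, 0.2857, -0.4286).

e_3 = (0.8571, 0.2857, -0.4286)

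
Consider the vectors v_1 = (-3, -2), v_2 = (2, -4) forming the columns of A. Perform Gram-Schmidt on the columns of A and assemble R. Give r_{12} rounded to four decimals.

q_1 = v_1/‖v_1‖ = (-3, -2)/3.6056 = (-0.8321, -0.5547).
r_{12} = q_1·v_2 = 0.5547.

r_{12} = 0.5547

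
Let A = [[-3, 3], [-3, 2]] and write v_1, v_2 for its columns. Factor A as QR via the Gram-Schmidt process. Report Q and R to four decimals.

v_1 = (-3, -3); ‖v_1‖ = 4.2426, so e_1 = (-0.7071, -0.7071).
e_1·v_2 = (-0.7071)·3 + (-0.7071)·2 = -3.5355.
u_2 = v_2 + 3.5355·e_1 = (0.5000, -0.5000).
‖u_2‖ = 0.7071, so e_2 = (0.7071, -0.7071).

Q = [[-0.7071, 0.7071], [-0.7071, -0.7071]], R = [[4.2426, -3.5355], [0.0000, 0.7071]]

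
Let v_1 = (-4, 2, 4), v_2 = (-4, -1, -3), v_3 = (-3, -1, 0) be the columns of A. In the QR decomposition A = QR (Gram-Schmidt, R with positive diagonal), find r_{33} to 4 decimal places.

v_1 = (-4, 2, 4); ‖v_1‖ = 6.0000, so e_1 = (-0.6667, 0.3333, 0.6667).
e_1·v_2 = (-0.6667)·(-4) + 0.3333·(-1) + 0.6667·(-3) = 0.3333.
u_2 = v_2 − 0.3333·e_1 = (-3.7778, -1.1111, -3.2222).
‖u_2‖ = 5.0881, so e_2 = (-0.7425, -0.2184, -0.6333).
e_1·v_3 = (-0.6667)·(-3) + 0.3333·(-1) + 0.6667·0 = 1.6667; e_2·v_3 = (-0.7425)·(-3) + (-0.2184)·(-1) + (-0.6333)·0 = 2.4458.
u_3 = v_3 − 1.6667·e_1 − 2.4458·e_2 = (-0.0730, -1.0215, 0.4378).
r_{33} = ‖u_3‖ = 1.1137.

r_{33} = 1.1137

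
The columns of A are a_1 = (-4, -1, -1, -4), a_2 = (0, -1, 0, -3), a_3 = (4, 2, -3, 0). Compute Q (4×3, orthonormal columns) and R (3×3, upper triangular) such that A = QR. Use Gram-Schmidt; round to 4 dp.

a_1 = (-4, -1, -1, -4); ‖a_1‖ = 5.8310, so q_1 = (-0.6860, -0.1715, -0.1715, -0.6860).
q_1·a_2 = (-0.6860)·0 + (-0.1715)·(-1) + (-0.1715)·0 + (-0.6860)·(-3) = 2.2295.
u_2 = a_2 − 2.2295·q_1 = (1.5294, -0.6176, 0.3824, -1.4706).
‖u_2‖ = 2.2426, so q_2 = (0.6820, -0.2754, 0.1705, -0.6557).
q_1·a_3 = (-0.6860)·4 + (-0.1715)·2 + (-0.1715)·(-3) + (-0.6860)·0 = -2.5725; q_2·a_3 = 0.6820·4 + (-0.2754)·2 + 0.1705·(-3) + (-0.6557)·0 = 1.6656.
u_3 = a_3 + 2.5725·q_1 − 1.6656·q_2 = (1.0994, 2.0175, -3.7251, -0.6725).
‖u_3‖ = 4.4281, so q_3 = (0.2483, 0.4556, -0.8412, -0.1519).

Q = [[-0.6860, 0.6820, 0.2483], [-0.1715, -0.2754, 0.4556], [-0.1715, 0.1705, -0.8412], [-0.6860, -0.6557, -0.1519]], R = [[5.8310, 2.2295, -2.5725], [0.0000, 2.2426, 1.6656], [0.0000, 0.0000, 4.4281]]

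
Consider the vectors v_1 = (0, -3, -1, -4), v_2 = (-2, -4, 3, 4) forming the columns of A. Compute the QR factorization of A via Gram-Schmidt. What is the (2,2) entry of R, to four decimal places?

v_1 = (0, -3, -1, -4); ‖v_1‖ = 5.0990, so e_1 = (0.0000, -0.5883, -0.1961, -0.7845).
e_1·v_2 = 0.0000·(-2) + (-0.5883)·(-4) + (-0.1961)·3 + (-0.7845)·4 = -1.3728.
u_2 = v_2 + 1.3728·e_1 = (-2.0000, -4.8077, 2.7308, 2.9231).
r_{22} = ‖u_2‖ = 6.5662.

r_{22} = 6.5662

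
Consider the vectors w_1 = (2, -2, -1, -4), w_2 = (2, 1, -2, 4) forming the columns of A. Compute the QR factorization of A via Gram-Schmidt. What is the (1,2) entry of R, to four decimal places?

q_1 = w_1/‖w_1‖ = (2, -2, -1, -4)/5.0000 = (0.4000, -0.4000, -0.2000, -0.8000).
r_{12} = q_1·w_2 = -2.4000.

r_{12} = -2.4000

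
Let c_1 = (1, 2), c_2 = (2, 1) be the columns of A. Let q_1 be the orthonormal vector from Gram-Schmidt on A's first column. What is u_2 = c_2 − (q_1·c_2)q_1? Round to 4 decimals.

c_1 = (1, 2); ‖c_1‖ = 2.2361, so q_1 = (0.4472, 0.8944).
q_1·c_2 = 0.4472·2 + 0.8944·1 = 1.7889.
u_2 = c_2 − 1.7889·q_1 = (1.2000, -0.6000).

u_2 = (1.2000, -0.6000)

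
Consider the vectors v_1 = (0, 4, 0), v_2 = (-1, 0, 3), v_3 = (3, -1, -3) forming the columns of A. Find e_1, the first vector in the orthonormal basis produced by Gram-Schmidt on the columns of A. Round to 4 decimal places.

v_1 = (0, 4, 0); ‖v_1‖ = 4.0000, so e_1 = (0.0000, 1.0000, 0.0000).

e_1 = (0.0000, 1.0000, 0.0000)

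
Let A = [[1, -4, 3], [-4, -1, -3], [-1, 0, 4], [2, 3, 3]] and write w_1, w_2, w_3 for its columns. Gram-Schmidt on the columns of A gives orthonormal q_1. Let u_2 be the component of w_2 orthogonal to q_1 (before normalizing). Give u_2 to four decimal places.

w_1 = (1, -4, -1, 2); ‖w_1‖ = 4.6904, so q_1 = (0.2132, -0.8528, -0.2132, 0.4264).
q_1·w_2 = 0.2132·(-4) + (-0.8528)·(-1) + (-0.2132)·0 + 0.4264·3 = 1.2792.
u_2 = w_2 − 1.2792·q_1 = (-4.2727, 0.0909, 0.2727, 2.4545).

u_2 = (-4.2727, 0.0909, 0.2727, 2.4545)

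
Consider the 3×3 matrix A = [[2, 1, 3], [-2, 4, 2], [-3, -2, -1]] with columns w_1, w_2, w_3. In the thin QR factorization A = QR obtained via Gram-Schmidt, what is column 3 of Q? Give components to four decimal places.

q_1 = w_1/‖w_1‖ = (2, -2, -3)/4.1231 = (0.4851, -0.4851, -0.7276).
r_{12} = q_1·w_2 = 0.0000.
u_2 = w_2 + 0.0000·q_1 = (1.0000, 4.0000, -2.0000).
‖u_2‖ = 4.5826, so q_2 = (0.2182, 0.8729, -0.4364).
r_{13} = q_1·w_3 = 1.2127; r_{23} = q_2·w_3 = 2.8368.
u_3 = w_3 − 1.2127·q_1 − 2.8368·q_2 = (1.7927, 0.1120, 1.1204).
‖u_3‖ = 2.1170, so q_3 = (0.8468, 0.0529, 0.5293).

q_3 = (0.8468, 0.0529, 0.5293)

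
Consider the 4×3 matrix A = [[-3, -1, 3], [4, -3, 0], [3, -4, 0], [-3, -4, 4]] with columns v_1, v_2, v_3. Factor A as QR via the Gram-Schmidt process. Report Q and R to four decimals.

v_1 = (-3, 4, 3, -3); ‖v_1‖ = 6.5574, so e_1 = (-0.4575, 0.6100, 0.4575, -0.4575).
e_1·v_2 = (-0.4575)·(-1) + 0.6100·(-3) + 0.4575·(-4) + (-0.4575)·(-4) = -1.3725.
u_2 = v_2 + 1.3725·e_1 = (-1.6279, -2.1628, -3.3721, -4.6279).
‖u_2‖ = 6.3337, so e_2 = (-0.2570, -0.3415, -0.5324, -0.7307).
e_1·v_3 = (-0.4575)·3 + 0.6100·0 + 0.4575·0 + (-0.4575)·4 = -3.2025; e_2·v_3 = (-0.2570)·3 + (-0.3415)·0 + (-0.5324)·0 + (-0.7307)·4 = -3.6938.
u_3 = v_3 + 3.2025·e_1 + 3.6938·e_2 = (0.5855, 0.6922, -0.5014, -0.1641).
‖u_3‖ = 1.0489, so e_3 = (0.5582, 0.6599, -0.4781, -0.1564).

Q = [[-0.4575, -0.2570, 0.5582], [0.6100, -0.3415, 0.6599], [0.4575, -0.5324, -0.4781], [-0.4575, -0.7307, -0.1564]], R = [[6.5574, -1.3725, -3.2025], [0.0000, 6.3337, -3.6938], [0.0000, 0.0000, 1.0489]]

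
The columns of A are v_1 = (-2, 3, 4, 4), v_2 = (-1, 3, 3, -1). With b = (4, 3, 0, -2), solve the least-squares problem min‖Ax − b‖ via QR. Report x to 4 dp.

q_1 = v_1/‖v_1‖ = (-2, 3, 4, 4)/6.7082 = (-0.2981, 0.4472, 0.5963, 0.5963).
r_{12} = q_1·v_2 = 2.8324.
u_2 = v_2 − 2.8324·q_1 = (-0.1556, 1.7333, 1.3111, -2.6889).
‖u_2‖ = 3.4609, so q_2 = (-0.0449, 0.5008, 0.3788, -0.7769).
Qᵀb = (-1.0435, 2.8766).
Back-substitute: x_2 = 2.8766/3.4609 = 0.8312.
x_1 = (-1.0435 − 2.8324·0.8312)/6.7082 = -0.5065.

x = (-0.5065, 0.8312)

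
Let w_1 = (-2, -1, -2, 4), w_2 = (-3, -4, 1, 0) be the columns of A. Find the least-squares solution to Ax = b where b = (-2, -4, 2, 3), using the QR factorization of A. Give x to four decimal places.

w_1 = (-2, -1, -2, 4); ‖w_1‖ = 5.0000, so e_1 = (-0.4000, -0.2000, -0.4000, 0.8000).
e_1·w_2 = (-0.4000)·(-3) + (-0.2000)·(-4) + (-0.4000)·1 + 0.8000·0 = 1.6000.
u_2 = w_2 − 1.6000·e_1 = (-2.3600, -3.6800, 1.6400, -1.2800).
‖u_2‖ = 4.8415, so e_2 = (-0.4875, -0.7601, 0.3387, -0.2644).
Qᵀb = (3.2000, 3.8996).
Back-substitute: x_2 = 3.8996/4.8415 = 0.8055.
x_1 = (3.2000 − 1.6000·0.8055)/5.0000 = 0.3823.

x = (0.3823, 0.8055)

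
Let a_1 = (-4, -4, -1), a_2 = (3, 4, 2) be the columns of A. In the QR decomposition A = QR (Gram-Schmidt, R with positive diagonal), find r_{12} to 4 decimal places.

q_1 = a_1/‖a_1‖ = (-4, -4, -1)/5.7446 = (-0.6963, -0.6963, -0.1741).
r_{12} = q_1·a_2 = -5.2223.

r_{12} = -5.2223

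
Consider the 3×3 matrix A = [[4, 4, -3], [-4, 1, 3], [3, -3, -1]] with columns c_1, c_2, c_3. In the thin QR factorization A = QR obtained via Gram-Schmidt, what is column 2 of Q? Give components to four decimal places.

e_2 = (0.7302, 0.2546, -0.6341)

c_1 = (4, -4, 3); ‖c_1‖ = 6.4031, so e_1 = (0.6247, -0.6247, 0.4685).
e_1·c_2 = 0.6247·4 + (-0.6247)·1 + 0.4685·(-3) = 0.4685.
u_2 = c_2 − 0.4685·e_1 = (3.7073, 1.2927, -3.2195).
‖u_2‖ = 5.0774, so e_2 = (0.7302, 0.2546, -0.6341).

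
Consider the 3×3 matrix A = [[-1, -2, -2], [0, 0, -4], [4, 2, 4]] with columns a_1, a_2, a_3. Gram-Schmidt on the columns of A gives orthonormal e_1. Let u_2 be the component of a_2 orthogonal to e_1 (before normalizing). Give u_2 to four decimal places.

e_1 = a_1/‖a_1‖ = (-1, 0, 4)/4.1231 = (-0.2425, 0.0000, 0.9701).
r_{12} = e_1·a_2 = 2.4254.
u_2 = a_2 − 2.4254·e_1 = (-1.4118, 0.0000, -0.3529).

u_2 = (-1.4118, 0.0000, -0.3529)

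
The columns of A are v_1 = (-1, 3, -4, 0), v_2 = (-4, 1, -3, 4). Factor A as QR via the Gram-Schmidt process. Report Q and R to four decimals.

Q = [[-0.1961, -0.6166], [0.5883, -0.2249], [-0.7845, -0.0145], [0.0000, 0.7544]], R = [[5.0990, 3.7262], [0.0000, 5.3024]]

v_1 = (-1, 3, -4, 0); ‖v_1‖ = 5.0990, so q_1 = (-0.1961, 0.5883, -0.7845, 0.0000).
q_1·v_2 = (-0.1961)·(-4) + 0.5883·1 + (-0.7845)·(-3) + 0.0000·4 = 3.7262.
u_2 = v_2 − 3.7262·q_1 = (-3.2692, -1.1923, -0.0769, 4.0000).
‖u_2‖ = 5.3024, so q_2 = (-0.6166, -0.2249, -0.0145, 0.7544).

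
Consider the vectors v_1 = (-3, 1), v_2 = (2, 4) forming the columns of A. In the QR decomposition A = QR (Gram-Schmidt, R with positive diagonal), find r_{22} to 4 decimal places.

r_{22} = 4.4272

v_1 = (-3, 1); ‖v_1‖ = 3.1623, so e_1 = (-0.9487, 0.3162).
e_1·v_2 = (-0.9487)·2 + 0.3162·4 = -0.6325.
u_2 = v_2 + 0.6325·e_1 = (1.4000, 4.2000).
r_{22} = ‖u_2‖ = 4.4272.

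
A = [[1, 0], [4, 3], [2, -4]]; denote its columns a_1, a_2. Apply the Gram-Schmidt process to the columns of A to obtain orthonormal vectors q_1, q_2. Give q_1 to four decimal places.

q_1 = (0.2182, 0.8729, 0.4364)

a_1 = (1, 4, 2); ‖a_1‖ = 4.5826, so q_1 = (0.2182, 0.8729, 0.4364).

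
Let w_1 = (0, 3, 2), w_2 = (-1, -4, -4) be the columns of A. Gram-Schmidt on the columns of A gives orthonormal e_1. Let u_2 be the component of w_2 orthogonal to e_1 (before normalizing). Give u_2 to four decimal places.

w_1 = (0, 3, 2); ‖w_1‖ = 3.6056, so e_1 = (0.0000, 0.8321, 0.5547).
e_1·w_2 = 0.0000·(-1) + 0.8321·(-4) + 0.5547·(-4) = -5.5470.
u_2 = w_2 + 5.5470·e_1 = (-1.0000, 0.6154, -0.9231).

u_2 = (-1.0000, 0.6154, -0.9231)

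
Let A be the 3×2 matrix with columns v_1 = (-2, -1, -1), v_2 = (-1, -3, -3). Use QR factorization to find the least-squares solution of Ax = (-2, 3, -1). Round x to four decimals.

e_1 = v_1/‖v_1‖ = (-2, -1, -1)/2.4495 = (-0.8165, -0.4082, -0.4082).
r_{12} = e_1·v_2 = 3.2660.
u_2 = v_2 − 3.2660·e_1 = (1.6667, -1.6667, -1.6667).
‖u_2‖ = 2.8868, so e_2 = (0.5774, -0.5774, -0.5774).
Qᵀb = (0.8165, -2.3094).
Back-substitute: x_2 = -2.3094/2.8868 = -0.8000.
x_1 = (0.8165 − 3.2660·(-0.8000))/2.4495 = 1.4000.

x = (1.4000, -0.8000)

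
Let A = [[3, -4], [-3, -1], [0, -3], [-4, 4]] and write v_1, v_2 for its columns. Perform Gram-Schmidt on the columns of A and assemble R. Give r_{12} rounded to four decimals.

q_1 = v_1/‖v_1‖ = (3, -3, 0, -4)/5.8310 = (0.5145, -0.5145, 0.0000, -0.6860).
r_{12} = q_1·v_2 = -4.2875.

r_{12} = -4.2875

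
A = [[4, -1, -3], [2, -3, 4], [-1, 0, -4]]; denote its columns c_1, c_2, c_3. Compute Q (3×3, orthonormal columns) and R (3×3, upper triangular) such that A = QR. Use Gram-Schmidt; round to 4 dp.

Q = [[0.8729, 0.3953, -0.2860], [0.4364, -0.8947, 0.0953], [-0.2182, -0.2081, -0.9535]], R = [[4.5826, -2.1822, 0.0000], [0.0000, 2.2887, -3.9324], [0.0000, 0.0000, 5.0534]]

c_1 = (4, 2, -1); ‖c_1‖ = 4.5826, so e_1 = (0.8729, 0.4364, -0.2182).
e_1·c_2 = 0.8729·(-1) + 0.4364·(-3) + (-0.2182)·0 = -2.1822.
u_2 = c_2 + 2.1822·e_1 = (0.9048, -2.0476, -0.4762).
‖u_2‖ = 2.2887, so e_2 = (0.3953, -0.8947, -0.2081).
e_1·c_3 = 0.8729·(-3) + 0.4364·4 + (-0.2182)·(-4) = 0.0000; e_2·c_3 = 0.3953·(-3) + (-0.8947)·4 + (-0.2081)·(-4) = -3.9324.
u_3 = c_3 + 0.0000·e_1 + 3.9324·e_2 = (-1.4455, 0.4818, -4.8182).
‖u_3‖ = 5.0534, so e_3 = (-0.2860, 0.0953, -0.9535).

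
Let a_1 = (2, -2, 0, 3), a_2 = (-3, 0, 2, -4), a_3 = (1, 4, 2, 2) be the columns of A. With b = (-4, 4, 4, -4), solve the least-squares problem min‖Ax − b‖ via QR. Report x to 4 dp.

x = (-0.3585, 1.2170, 0.8208)

a_1 = (2, -2, 0, 3); ‖a_1‖ = 4.1231, so q_1 = (0.4851, -0.4851, 0.0000, 0.7276).
q_1·a_2 = 0.4851·(-3) + (-0.4851)·0 + 0.0000·2 + 0.7276·(-4) = -4.3656.
u_2 = a_2 + 4.3656·q_1 = (-0.8824, -2.1176, 2.0000, -0.8235).
‖u_2‖ = 3.1530, so q_2 = (-0.2798, -0.6716, 0.6343, -0.2612).
q_1·a_3 = 0.4851·1 + (-0.4851)·4 + 0.0000·2 + 0.7276·2 = 0.0000; q_2·a_3 = (-0.2798)·1 + (-0.6716)·4 + 0.6343·2 + (-0.2612)·2 = -2.2201.
u_3 = a_3 + 0.0000·q_1 + 2.2201·q_2 = (0.3787, 2.5089, 3.4083, 1.4201).
‖u_3‖ = 4.4801, so q_3 = (0.0845, 0.5600, 0.7608, 0.3170).
Qᵀb = (-6.7910, 2.0149, 3.6770).
Back-substitute: x_3 = 3.6770/4.4801 = 0.8208.
x_2 = (2.0149 + 2.2201·0.8208)/3.1530 = 1.2170.
x_1 = (-6.7910 + 4.3656·1.2170 + 0.0000·0.8208)/4.1231 = -0.3585.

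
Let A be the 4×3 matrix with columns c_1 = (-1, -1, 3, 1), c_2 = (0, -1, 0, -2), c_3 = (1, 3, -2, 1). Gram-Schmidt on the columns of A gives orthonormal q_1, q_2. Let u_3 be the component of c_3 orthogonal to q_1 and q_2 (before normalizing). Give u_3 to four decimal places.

u_3 = (0.1525, 0.9831, 0.5424, -0.4915)

q_1 = c_1/‖c_1‖ = (-1, -1, 3, 1)/3.4641 = (-0.2887, -0.2887, 0.8660, 0.2887).
r_{12} = q_1·c_2 = -0.2887.
u_2 = c_2 + 0.2887·q_1 = (-0.0833, -1.0833, 0.2500, -1.9167).
‖u_2‖ = 2.2174, so q_2 = (-0.0376, -0.4886, 0.1127, -0.8644).
r_{13} = q_1·c_3 = -2.5981; r_{23} = q_2·c_3 = -2.5932.
u_3 = c_3 + 2.5981·q_1 + 2.5932·q_2 = (0.1525, 0.9831, 0.5424, -0.4915).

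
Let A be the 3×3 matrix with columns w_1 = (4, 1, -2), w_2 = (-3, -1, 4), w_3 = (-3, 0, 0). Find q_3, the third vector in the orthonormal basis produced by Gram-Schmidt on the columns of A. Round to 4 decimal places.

q_3 = (-0.1952, 0.9759, 0.0976)

q_1 = w_1/‖w_1‖ = (4, 1, -2)/4.5826 = (0.8729, 0.2182, -0.4364).
r_{12} = q_1·w_2 = -4.5826.
u_2 = w_2 + 4.5826·q_1 = (1.0000, 0.0000, 2.0000).
‖u_2‖ = 2.2361, so q_2 = (0.4472, 0.0000, 0.8944).
r_{13} = q_1·w_3 = -2.6186; r_{23} = q_2·w_3 = -1.3416.
u_3 = w_3 + 2.6186·q_1 + 1.3416·q_2 = (-0.1143, 0.5714, 0.0571).
‖u_3‖ = 0.5855, so q_3 = (-0.1952, 0.9759, 0.0976).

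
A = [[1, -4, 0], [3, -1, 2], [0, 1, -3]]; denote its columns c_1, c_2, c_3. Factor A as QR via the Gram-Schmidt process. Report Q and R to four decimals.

Q = [[0.3162, -0.9118, -0.2621], [0.9487, 0.3039, 0.0874], [0.0000, 0.2763, -0.9611]], R = [[3.1623, -2.2136, 1.8974], [0.0000, 3.6194, -0.2210], [0.0000, 0.0000, 3.0580]]

q_1 = c_1/‖c_1‖ = (1, 3, 0)/3.1623 = (0.3162, 0.9487, 0.0000).
r_{12} = q_1·c_2 = -2.2136.
u_2 = c_2 + 2.2136·q_1 = (-3.3000, 1.1000, 1.0000).
‖u_2‖ = 3.6194, so q_2 = (-0.9118, 0.3039, 0.2763).
r_{13} = q_1·c_3 = 1.8974; r_{23} = q_2·c_3 = -0.2210.
u_3 = c_3 − 1.8974·q_1 + 0.2210·q_2 = (-0.8015, 0.2672, -2.9389).
‖u_3‖ = 3.0580, so q_3 = (-0.2621, 0.0874, -0.9611).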